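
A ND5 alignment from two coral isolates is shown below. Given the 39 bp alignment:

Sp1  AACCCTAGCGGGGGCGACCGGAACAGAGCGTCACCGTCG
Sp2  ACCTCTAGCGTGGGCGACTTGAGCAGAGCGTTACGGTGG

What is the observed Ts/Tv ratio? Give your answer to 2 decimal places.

0.80

Transitions are A↔G and C↔T; transversions are all other mismatches.
Transitions: 4. Transversions: 5.
R = 4/5 = 0.80.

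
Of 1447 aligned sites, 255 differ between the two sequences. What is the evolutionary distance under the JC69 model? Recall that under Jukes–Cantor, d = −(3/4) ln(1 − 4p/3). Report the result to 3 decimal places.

0.201

p = 255/1447 ≈ 0.176227.
d = −(3/4) ln(1 − 4p/3) = −0.75 ln(1 − 0.234969) = −0.75 ln(0.765031)
  = −0.75 × (-0.267839) = 0.200879 substitutions/site.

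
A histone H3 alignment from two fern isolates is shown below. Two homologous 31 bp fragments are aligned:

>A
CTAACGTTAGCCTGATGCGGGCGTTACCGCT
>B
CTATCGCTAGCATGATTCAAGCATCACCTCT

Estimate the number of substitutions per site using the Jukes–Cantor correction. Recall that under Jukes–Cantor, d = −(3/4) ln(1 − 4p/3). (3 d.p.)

The sequences differ at 9 of 31 sites (4, 7, 12, 17, 19, 20, 23, 25, 29), so p = 9/31 ≈ 0.290323.
d = −(3/4) ln(1 − 4p/3) = −0.75 ln(1 − 0.387097) = −0.75 ln(0.612903)
  = −0.75 × (-0.489549) = 0.367162 substitutions/site.

0.367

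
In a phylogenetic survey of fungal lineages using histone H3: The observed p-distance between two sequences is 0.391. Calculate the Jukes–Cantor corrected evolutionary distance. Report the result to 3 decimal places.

d = −(3/4) ln(1 − 4p/3) = −0.75 ln(1 − 0.521333) = −0.75 ln(0.478667)
  = −0.75 × (-0.736750) = 0.552563 substitutions/site.

0.553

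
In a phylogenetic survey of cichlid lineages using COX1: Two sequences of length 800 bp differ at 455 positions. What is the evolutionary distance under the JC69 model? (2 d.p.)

p = 455/800 = 0.56875.
d = −(3/4) ln(1 − 4p/3) = −0.75 ln(1 − 0.758333) = −0.75 ln(0.241667)
  = −0.75 × (-1.420195) = 1.065146 substitutions/site.

1.07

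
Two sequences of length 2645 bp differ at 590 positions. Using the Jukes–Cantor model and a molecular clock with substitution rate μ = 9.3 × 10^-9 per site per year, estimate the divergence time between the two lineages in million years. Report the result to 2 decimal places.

14.23

p = 590/2645 ≈ 0.223062.
d = −(3/4) ln(1 − 4p/3) = −0.75 ln(1 − 0.297416) = −0.75 ln(0.702584)
  = −0.75 × (-0.352990) = 0.264743 substitutions/site.
Under a molecular clock d = 2μt, so t = d/(2μ) = 0.264743 / (2 × 9.3 × 10^-9) = 14.23 million years.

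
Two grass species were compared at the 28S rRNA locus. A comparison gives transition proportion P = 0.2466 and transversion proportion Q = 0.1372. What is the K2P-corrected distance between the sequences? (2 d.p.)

0.58

Under the Kimura two-parameter model, d = −½ ln(1 − 2P − Q) − ¼ ln(1 − 2Q).
1 − 2P − Q = 0.3696, giving −½ ln(0.3696) = 0.497667.
1 − 2Q = 0.7256, giving −¼ ln(0.7256) = 0.080189.
d = 0.497667 + 0.080189 = 0.577856.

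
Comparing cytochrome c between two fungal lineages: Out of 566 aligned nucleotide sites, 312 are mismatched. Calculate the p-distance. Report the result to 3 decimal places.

p = 312/566 = 0.551236… ≈ 0.551 (to 3 d.p.).

0.551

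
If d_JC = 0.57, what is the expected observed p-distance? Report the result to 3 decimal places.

p = (3/4)(1 − e^(−4d/3)) = 0.75 × (1 − e^(-0.76)) = 0.75 × (1 − 0.467666) = 0.399251.

0.399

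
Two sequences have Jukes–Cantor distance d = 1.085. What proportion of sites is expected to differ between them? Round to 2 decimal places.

0.57

p = (3/4)(1 − e^(−4d/3)) = 0.75 × (1 − e^(-1.446667)) = 0.75 × (1 − 0.235353) = 0.573485.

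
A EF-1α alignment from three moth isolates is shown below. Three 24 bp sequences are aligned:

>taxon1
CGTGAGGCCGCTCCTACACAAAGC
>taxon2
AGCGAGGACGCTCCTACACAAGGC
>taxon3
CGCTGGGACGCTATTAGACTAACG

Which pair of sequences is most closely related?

taxon1 and taxon2

taxon1–taxon2: 4/24 differ, p = 0.167, d = 0.188.
taxon1–taxon3: 10/24 differ, p = 0.417, d = 0.608.
taxon2–taxon3: 10/24 differ, p = 0.417, d = 0.608.
The smallest distance is between taxon1 and taxon2.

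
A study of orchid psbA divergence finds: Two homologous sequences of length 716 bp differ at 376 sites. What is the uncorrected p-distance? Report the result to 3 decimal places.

p = 376/716 = 0.525139… ≈ 0.525 (to 3 d.p.).

0.525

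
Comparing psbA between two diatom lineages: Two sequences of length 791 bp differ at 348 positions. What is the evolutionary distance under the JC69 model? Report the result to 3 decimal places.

0.663

p = 348/791 ≈ 0.439949.
d = −(3/4) ln(1 − 4p/3) = −0.75 ln(1 − 0.586599) = −0.75 ln(0.413401)
  = −0.75 × (-0.883337) = 0.662503 substitutions/site.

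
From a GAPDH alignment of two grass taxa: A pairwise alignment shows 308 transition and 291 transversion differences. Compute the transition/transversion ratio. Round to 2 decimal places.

R = 308/291 = 1.058419… ≈ 1.06 (to 2 d.p.).

1.06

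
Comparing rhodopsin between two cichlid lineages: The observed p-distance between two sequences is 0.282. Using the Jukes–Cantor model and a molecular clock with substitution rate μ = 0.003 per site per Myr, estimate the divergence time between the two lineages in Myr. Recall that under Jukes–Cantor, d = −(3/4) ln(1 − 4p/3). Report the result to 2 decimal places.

58.95

d = −(3/4) ln(1 − 4p/3) = −0.75 ln(1 − 0.376) = −0.75 ln(0.624)
  = −0.75 × (-0.471605) = 0.353704 substitutions/site.
Under a molecular clock d = 2μt, so t = d/(2μ) = 0.353704 / (2 × 0.003) = 58.95 Myr.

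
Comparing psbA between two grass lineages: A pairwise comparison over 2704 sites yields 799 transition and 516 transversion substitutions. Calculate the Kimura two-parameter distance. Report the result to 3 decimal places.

0.881

P = 799/2704 ≈ 0.295488 and Q = 516/2704 ≈ 0.190828.
Under the Kimura two-parameter model, d = −½ ln(1 − 2P − Q) − ¼ ln(1 − 2Q).
1 − 2P − Q = 0.218196, giving −½ ln(0.218196) = 0.761181.
1 − 2Q = 0.618344, giving −¼ ln(0.618344) = 0.120178.
d = 0.761181 + 0.120178 = 0.881359.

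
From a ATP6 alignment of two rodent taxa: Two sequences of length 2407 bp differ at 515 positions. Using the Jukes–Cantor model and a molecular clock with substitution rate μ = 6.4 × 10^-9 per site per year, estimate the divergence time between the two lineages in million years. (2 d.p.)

19.68

p = 515/2407 ≈ 0.213959.
d = −(3/4) ln(1 − 4p/3) = −0.75 ln(1 − 0.285279) = −0.75 ln(0.714721)
  = −0.75 × (-0.335863) = 0.251897 substitutions/site.
Under a molecular clock d = 2μt, so t = d/(2μ) = 0.251897 / (2 × 6.4 × 10^-9) = 19.68 million years.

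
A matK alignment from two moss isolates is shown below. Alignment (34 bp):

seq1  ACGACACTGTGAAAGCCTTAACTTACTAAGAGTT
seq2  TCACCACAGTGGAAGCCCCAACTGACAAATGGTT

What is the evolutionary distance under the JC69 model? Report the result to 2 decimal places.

0.42

The sequences differ at 11 of 34 sites, so p = 11/34 ≈ 0.323529.
d = −(3/4) ln(1 − 4p/3) = −0.75 ln(1 − 0.431372) = −0.75 ln(0.568628)
  = −0.75 × (-0.564529) = 0.423397 substitutions/site.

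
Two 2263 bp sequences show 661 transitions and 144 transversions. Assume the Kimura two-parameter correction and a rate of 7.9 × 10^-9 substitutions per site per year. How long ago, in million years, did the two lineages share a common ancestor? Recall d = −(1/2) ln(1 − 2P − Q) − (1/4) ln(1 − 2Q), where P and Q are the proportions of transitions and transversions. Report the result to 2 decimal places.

P = 661/2263 ≈ 0.29209 and Q = 144/2263 ≈ 0.063632.
Under the Kimura two-parameter model, d = −½ ln(1 − 2P − Q) − ¼ ln(1 − 2Q).
1 − 2P − Q = 0.352188, giving −½ ln(0.352188) = 0.521795.
1 − 2Q = 0.872736, giving −¼ ln(0.872736) = 0.034031.
d = 0.521795 + 0.034031 = 0.555826.
Under a molecular clock d = 2μt, so t = d/(2μ) = 0.555826 / (2 × 7.9 × 10^-9) = 35.18 million years.

35.18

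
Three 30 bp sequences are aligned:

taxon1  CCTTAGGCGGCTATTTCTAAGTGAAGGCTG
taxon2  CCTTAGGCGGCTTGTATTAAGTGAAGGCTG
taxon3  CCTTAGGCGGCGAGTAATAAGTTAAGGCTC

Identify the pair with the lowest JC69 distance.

taxon1 and taxon2

taxon1–taxon2: 4/30 differ, p = 0.133, d = 0.147.
taxon1–taxon3: 6/30 differ, p = 0.200, d = 0.233.
taxon2–taxon3: 5/30 differ, p = 0.167, d = 0.188.
The smallest distance is between taxon1 and taxon2.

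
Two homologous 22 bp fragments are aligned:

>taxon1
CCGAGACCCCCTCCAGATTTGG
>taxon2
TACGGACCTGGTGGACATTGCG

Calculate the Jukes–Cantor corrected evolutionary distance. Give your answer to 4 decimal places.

0.9745

The sequences differ at 12 of 22 sites, so p = 12/22 ≈ 0.545455.
d = −(3/4) ln(1 − 4p/3) = −0.75 ln(1 − 0.727273) = −0.75 ln(0.272727)
  = −0.75 × (-1.299284) = 0.974463 substitutions/site.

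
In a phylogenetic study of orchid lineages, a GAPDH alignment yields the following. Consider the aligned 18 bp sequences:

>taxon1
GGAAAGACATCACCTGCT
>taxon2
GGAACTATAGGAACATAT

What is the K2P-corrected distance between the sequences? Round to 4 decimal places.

Of 18 sites, 1 differences are transitions and 8 are transversions, so P = 1/18 ≈ 0.055556 and Q = 8/18 ≈ 0.444444.
Under the Kimura two-parameter model, d = −½ ln(1 − 2P − Q) − ¼ ln(1 − 2Q).
1 − 2P − Q = 0.444444, giving −½ ln(0.444444) = 0.405466.
1 − 2Q = 0.111112, giving −¼ ln(0.111112) = 0.549304.
d = 0.405466 + 0.549304 = 0.954770.

0.9548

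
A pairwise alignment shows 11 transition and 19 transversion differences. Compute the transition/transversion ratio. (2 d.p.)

0.58

R = 11/19 = 0.578947… ≈ 0.58 (to 2 d.p.).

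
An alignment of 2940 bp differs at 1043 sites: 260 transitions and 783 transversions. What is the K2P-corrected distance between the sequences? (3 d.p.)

P = 260/2940 ≈ 0.088435 and Q = 783/2940 ≈ 0.266327.
Under the Kimura two-parameter model, d = −½ ln(1 − 2P − Q) − ¼ ln(1 − 2Q).
1 − 2P − Q = 0.556803, giving −½ ln(0.556803) = 0.292772.
1 − 2Q = 0.467346, giving −¼ ln(0.467346) = 0.190171.
d = 0.292772 + 0.190171 = 0.482943.

0.483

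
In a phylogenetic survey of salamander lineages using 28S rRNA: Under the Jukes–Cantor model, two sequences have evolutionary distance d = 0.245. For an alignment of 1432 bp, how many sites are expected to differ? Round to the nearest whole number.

299

Invert JC69: p = (3/4)(1 − e^(−4d/3)) = 0.75 × (1 − e^(-0.326667)) = 0.75 × (1 − 0.721324) = 0.209007.
Expected differing sites = pL ≈ 0.209007 × 1432 = 299.298024 ≈ 299.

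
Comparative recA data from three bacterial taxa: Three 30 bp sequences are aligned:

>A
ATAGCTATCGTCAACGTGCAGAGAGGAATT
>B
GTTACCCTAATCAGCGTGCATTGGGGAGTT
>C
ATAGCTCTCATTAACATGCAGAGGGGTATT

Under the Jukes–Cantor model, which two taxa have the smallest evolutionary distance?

A and C

A–B: 12/30 differ, p = 0.400, d = 0.572.
A–C: 6/30 differ, p = 0.200, d = 0.233.
B–C: 12/30 differ, p = 0.400, d = 0.572.
The smallest distance is between A and C.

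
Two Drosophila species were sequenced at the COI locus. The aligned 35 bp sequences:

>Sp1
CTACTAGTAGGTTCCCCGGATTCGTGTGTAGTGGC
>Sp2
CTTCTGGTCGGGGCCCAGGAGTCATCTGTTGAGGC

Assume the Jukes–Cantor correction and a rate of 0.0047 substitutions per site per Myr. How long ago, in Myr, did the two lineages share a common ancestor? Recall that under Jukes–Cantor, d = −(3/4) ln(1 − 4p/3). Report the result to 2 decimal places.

The sequences differ at 11 of 35 sites, so p = 11/35 ≈ 0.314286.
d = −(3/4) ln(1 − 4p/3) = −0.75 ln(1 − 0.419048) = −0.75 ln(0.580952)
  = −0.75 × (-0.543087) = 0.407315 substitutions/site.
Under a molecular clock d = 2μt, so t = d/(2μ) = 0.407315 / (2 × 0.0047) = 43.33 Myr.

43.33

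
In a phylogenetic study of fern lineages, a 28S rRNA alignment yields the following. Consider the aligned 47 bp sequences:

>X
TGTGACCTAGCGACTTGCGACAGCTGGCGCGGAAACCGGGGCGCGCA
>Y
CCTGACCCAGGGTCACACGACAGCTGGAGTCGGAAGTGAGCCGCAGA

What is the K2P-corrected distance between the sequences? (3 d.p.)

Of 47 sites, 9 differences are transitions and 9 are transversions, so P = 9/47 ≈ 0.191489 and Q = 9/47 ≈ 0.191489.
Under the Kimura two-parameter model, d = −½ ln(1 − 2P − Q) − ¼ ln(1 − 2Q).
1 − 2P − Q = 0.425533, giving −½ ln(0.425533) = 0.427206.
1 − 2Q = 0.617022, giving −¼ ln(0.617022) = 0.120713.
d = 0.427206 + 0.120713 = 0.547919.

0.548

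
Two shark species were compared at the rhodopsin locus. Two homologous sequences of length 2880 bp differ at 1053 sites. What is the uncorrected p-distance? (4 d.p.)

0.3656

p = 1053/2880 = 0.365625 ≈ 0.3656 (to 4 d.p.).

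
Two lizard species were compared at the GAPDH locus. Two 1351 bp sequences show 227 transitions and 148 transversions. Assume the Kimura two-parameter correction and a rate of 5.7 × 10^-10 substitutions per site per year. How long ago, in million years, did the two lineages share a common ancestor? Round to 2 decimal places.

312.94

P = 227/1351 ≈ 0.168024 and Q = 148/1351 ≈ 0.109548.
Under the Kimura two-parameter model, d = −½ ln(1 − 2P − Q) − ¼ ln(1 − 2Q).
1 − 2P − Q = 0.554404, giving −½ ln(0.554404) = 0.294931.
1 − 2Q = 0.780904, giving −¼ ln(0.780904) = 0.061826.
d = 0.294931 + 0.061826 = 0.356757.
Under a molecular clock d = 2μt, so t = d/(2μ) = 0.356757 / (2 × 5.7 × 10^-10) = 312.94 million years.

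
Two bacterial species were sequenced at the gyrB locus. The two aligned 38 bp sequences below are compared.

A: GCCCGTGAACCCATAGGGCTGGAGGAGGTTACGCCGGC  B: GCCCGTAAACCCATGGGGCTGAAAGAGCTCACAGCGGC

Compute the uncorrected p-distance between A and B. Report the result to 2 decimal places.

0.21

The sequences differ at 8 of 38 positions (sites 7, 15, 22, 24, 28, 30, 33, 34).
p = 8/38 = 0.210526… ≈ 0.21 (to 2 d.p.).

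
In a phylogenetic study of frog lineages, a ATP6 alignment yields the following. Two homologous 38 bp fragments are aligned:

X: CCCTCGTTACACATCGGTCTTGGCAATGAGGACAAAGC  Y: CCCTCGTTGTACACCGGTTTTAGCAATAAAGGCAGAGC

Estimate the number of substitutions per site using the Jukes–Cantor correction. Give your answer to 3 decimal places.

0.285

The sequences differ at 9 of 38 sites (9, 10, 14, 19, 22, 28, 30, 32, 35), so p = 9/38 ≈ 0.236842.
d = −(3/4) ln(1 − 4p/3) = −0.75 ln(1 − 0.315789) = −0.75 ln(0.684211)
  = −0.75 × (-0.379489) = 0.284617 substitutions/site.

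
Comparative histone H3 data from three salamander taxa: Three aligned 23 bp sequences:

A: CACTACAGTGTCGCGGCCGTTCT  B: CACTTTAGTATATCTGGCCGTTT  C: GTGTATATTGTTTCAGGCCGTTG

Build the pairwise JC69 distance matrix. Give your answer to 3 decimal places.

A–B: 10/23 sites differ → p ≈ 0.434783, d = −0.75 ln(1 − 0.579711) = 0.650110 ≈ 0.650.
A–C: 13/23 sites differ → p ≈ 0.565217, d = −0.75 ln(1 − 0.753623) = 1.050669 ≈ 1.051.
B–C: 9/23 sites differ → p ≈ 0.391304, d = −0.75 ln(1 − 0.521739) = 0.553199 ≈ 0.553.

d(A,B) = 0.650, d(A,C) = 1.051, d(B,C) = 0.553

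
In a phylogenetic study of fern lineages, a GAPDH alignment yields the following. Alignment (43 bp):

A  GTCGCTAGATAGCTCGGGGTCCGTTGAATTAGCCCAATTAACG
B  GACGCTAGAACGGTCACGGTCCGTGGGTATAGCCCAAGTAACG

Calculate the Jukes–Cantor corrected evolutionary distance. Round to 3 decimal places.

The sequences differ at 11 of 43 sites, so p = 11/43 ≈ 0.255814.
d = −(3/4) ln(1 − 4p/3) = −0.75 ln(1 − 0.341085) = −0.75 ln(0.658915)
  = −0.75 × (-0.417161) = 0.312871 substitutions/site.

0.313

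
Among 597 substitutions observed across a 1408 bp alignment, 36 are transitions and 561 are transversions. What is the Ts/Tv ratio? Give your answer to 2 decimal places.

R = 36/561 = 0.064171… ≈ 0.06 (to 2 d.p.).

0.06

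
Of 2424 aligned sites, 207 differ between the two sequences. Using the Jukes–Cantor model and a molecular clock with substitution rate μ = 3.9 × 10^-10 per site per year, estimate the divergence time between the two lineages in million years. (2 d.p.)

p = 207/2424 ≈ 0.085396.
d = −(3/4) ln(1 − 4p/3) = −0.75 ln(1 − 0.113861) = −0.75 ln(0.886139)
  = −0.75 × (-0.120881) = 0.090661 substitutions/site.
Under a molecular clock d = 2μt, so t = d/(2μ) = 0.090661 / (2 × 3.9 × 10^-10) = 116.23 million years.

116.23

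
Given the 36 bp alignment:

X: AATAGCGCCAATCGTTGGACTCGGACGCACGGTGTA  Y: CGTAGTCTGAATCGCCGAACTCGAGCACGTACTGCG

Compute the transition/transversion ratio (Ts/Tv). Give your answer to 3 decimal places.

Transitions are A↔G and C↔T; transversions are all other mismatches.
Transitions: 14. Transversions: 4.
R = 14/4 = 3.500.

3.500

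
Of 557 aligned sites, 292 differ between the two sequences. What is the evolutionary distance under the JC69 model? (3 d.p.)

0.900

p = 292/557 ≈ 0.524237.
d = −(3/4) ln(1 − 4p/3) = −0.75 ln(1 − 0.698983) = −0.75 ln(0.301017)
  = −0.75 × (-1.200589) = 0.900442 substitutions/site.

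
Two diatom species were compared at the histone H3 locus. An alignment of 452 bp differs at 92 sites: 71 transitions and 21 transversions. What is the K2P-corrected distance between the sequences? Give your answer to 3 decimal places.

P = 71/452 ≈ 0.15708 and Q = 21/452 ≈ 0.04646.
Under the Kimura two-parameter model, d = −½ ln(1 − 2P − Q) − ¼ ln(1 − 2Q).
1 − 2P − Q = 0.63938, giving −½ ln(0.63938) = 0.223628.
1 − 2Q = 0.90708, giving −¼ ln(0.90708) = 0.024381.
d = 0.223628 + 0.024381 = 0.248009.

0.248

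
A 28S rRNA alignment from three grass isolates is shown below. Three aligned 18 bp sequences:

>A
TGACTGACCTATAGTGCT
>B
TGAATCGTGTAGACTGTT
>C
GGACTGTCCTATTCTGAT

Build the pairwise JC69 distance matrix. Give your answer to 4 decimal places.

d(A,B) = 0.6735, d(A,C) = 0.3470, d(B,C) = 0.8240

A–B: 8/18 sites differ → p ≈ 0.444444, d = −0.75 ln(1 − 0.592592) = 0.673455 ≈ 0.6735.
A–C: 5/18 sites differ → p ≈ 0.277778, d = −0.75 ln(1 − 0.370371) = 0.346968 ≈ 0.3470.
B–C: 9/18 sites differ → p = 0.5, d = −0.75 ln(1 − 0.666667) = 0.823960 ≈ 0.8240.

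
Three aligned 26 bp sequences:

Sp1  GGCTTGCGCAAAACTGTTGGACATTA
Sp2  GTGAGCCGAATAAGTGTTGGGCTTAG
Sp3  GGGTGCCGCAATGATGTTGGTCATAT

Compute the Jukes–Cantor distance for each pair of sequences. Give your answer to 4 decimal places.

d(Sp1,Sp2) = 0.7166, d(Sp1,Sp3) = 0.4643, d(Sp2,Sp3) = 0.5393

Sp1–Sp2: 12/26 sites differ → p ≈ 0.461538, d = −0.75 ln(1 − 0.615384) = 0.716632 ≈ 0.7166.
Sp1–Sp3: 9/26 sites differ → p ≈ 0.346154, d = −0.75 ln(1 − 0.461539) = 0.464280 ≈ 0.4643.
Sp2–Sp3: 10/26 sites differ → p ≈ 0.384615, d = −0.75 ln(1 − 0.51282) = 0.539341 ≈ 0.5393.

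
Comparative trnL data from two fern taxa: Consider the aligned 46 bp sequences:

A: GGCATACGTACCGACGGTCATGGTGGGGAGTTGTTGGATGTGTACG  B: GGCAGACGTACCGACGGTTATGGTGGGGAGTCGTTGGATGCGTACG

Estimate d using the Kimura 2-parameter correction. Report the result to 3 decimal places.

0.094

Of 46 sites, 3 differences are transitions and 1 are transversions, so P = 3/46 ≈ 0.065217 and Q = 1/46 ≈ 0.021739.
Under the Kimura two-parameter model, d = −½ ln(1 − 2P − Q) − ¼ ln(1 − 2Q).
1 − 2P − Q = 0.847827, giving −½ ln(0.847827) = 0.082539.
1 − 2Q = 0.956522, giving −¼ ln(0.956522) = 0.011113.
d = 0.082539 + 0.011113 = 0.093652.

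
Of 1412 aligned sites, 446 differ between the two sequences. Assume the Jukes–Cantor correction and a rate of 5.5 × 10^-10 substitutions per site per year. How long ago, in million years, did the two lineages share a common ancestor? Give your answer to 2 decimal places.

372.76

p = 446/1412 ≈ 0.315864.
d = −(3/4) ln(1 − 4p/3) = −0.75 ln(1 − 0.421152) = −0.75 ln(0.578848)
  = −0.75 × (-0.546715) = 0.410036 substitutions/site.
Under a molecular clock d = 2μt, so t = d/(2μ) = 0.410036 / (2 × 5.5 × 10^-10) = 372.76 million years.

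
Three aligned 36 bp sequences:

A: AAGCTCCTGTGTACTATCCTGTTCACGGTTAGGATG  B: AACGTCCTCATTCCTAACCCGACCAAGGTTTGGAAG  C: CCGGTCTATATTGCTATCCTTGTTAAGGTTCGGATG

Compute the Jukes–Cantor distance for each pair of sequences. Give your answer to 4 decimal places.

A–B: 13/36 sites differ → p ≈ 0.361111, d = −0.75 ln(1 − 0.481481) = 0.492584 ≈ 0.4926.
A–C: 14/36 sites differ → p ≈ 0.388889, d = −0.75 ln(1 − 0.518519) = 0.548166 ≈ 0.5482.
B–C: 15/36 sites differ → p ≈ 0.416667, d = −0.75 ln(1 − 0.555556) = 0.608198 ≈ 0.6082.

d(A,B) = 0.4926, d(A,C) = 0.5482, d(B,C) = 0.6082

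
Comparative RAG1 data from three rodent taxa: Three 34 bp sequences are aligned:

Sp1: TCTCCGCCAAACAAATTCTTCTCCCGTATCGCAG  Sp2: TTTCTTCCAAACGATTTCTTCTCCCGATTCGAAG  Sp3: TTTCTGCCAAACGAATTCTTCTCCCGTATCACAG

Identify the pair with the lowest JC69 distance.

Sp1 and Sp3

Sp1–Sp2: 8/34 differ, p = 0.235, d = 0.282.
Sp1–Sp3: 4/34 differ, p = 0.118, d = 0.128.
Sp2–Sp3: 6/34 differ, p = 0.176, d = 0.201.
The smallest distance is between Sp1 and Sp3.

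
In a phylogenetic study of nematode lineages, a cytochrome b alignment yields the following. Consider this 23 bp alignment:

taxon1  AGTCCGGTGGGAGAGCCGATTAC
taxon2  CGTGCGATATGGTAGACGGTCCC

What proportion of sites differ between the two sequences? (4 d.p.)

The sequences differ at 11 of 23 positions.
p = 11/23 = 0.478260… ≈ 0.4783 (to 4 d.p.).

0.4783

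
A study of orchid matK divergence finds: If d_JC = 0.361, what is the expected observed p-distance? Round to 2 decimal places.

0.29

p = (3/4)(1 − e^(−4d/3)) = 0.75 × (1 − e^(-0.481333)) = 0.75 × (1 − 0.617959) = 0.286531.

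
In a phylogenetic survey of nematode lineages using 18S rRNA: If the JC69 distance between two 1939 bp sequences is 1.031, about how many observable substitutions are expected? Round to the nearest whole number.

Invert JC69: p = (3/4)(1 − e^(−4d/3)) = 0.75 × (1 − e^(-1.374667)) = 0.75 × (1 − 0.252924) = 0.560307.
Expected differing sites = pL ≈ 0.560307 × 1939 = 1086.435273 ≈ 1086.

1086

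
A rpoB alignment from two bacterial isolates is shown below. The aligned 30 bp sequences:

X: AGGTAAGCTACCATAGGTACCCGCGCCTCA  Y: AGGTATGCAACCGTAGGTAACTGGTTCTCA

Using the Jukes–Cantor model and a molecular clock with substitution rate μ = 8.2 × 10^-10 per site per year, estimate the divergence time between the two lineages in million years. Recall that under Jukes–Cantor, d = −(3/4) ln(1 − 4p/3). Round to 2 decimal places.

200.93

The sequences differ at 8 of 30 sites (6, 9, 13, 20, 22, 24, 25, 26), so p = 8/30 ≈ 0.266667.
d = −(3/4) ln(1 − 4p/3) = −0.75 ln(1 − 0.355556) = −0.75 ln(0.644444)
  = −0.75 × (-0.439367) = 0.329525 substitutions/site.
Under a molecular clock d = 2μt, so t = d/(2μ) = 0.329525 / (2 × 8.2 × 10^-10) = 200.93 million years.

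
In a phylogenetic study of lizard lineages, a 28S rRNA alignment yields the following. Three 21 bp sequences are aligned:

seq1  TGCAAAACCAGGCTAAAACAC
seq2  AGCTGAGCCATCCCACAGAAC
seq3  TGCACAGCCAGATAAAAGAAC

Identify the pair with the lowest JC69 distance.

seq1 and seq3

seq1–seq2: 10/21 differ, p = 0.476, d = 0.756.
seq1–seq3: 7/21 differ, p = 0.333, d = 0.441.
seq2–seq3: 8/21 differ, p = 0.381, d = 0.532.
The smallest distance is between seq1 and seq3.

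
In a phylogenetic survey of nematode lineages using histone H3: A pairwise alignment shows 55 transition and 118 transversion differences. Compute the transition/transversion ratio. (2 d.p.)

0.47

R = 55/118 = 0.466101… ≈ 0.47 (to 2 d.p.).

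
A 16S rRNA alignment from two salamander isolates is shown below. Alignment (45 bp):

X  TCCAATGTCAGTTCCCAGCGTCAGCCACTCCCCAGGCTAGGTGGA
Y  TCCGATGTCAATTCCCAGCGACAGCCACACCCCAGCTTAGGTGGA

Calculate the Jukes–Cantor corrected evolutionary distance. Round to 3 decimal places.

The sequences differ at 6 of 45 sites (4, 11, 21, 29, 36, 37), so p = 6/45 ≈ 0.133333.
d = −(3/4) ln(1 − 4p/3) = −0.75 ln(1 − 0.177777) = −0.75 ln(0.822223)
  = −0.75 × (-0.195744) = 0.146808 substitutions/site.

0.147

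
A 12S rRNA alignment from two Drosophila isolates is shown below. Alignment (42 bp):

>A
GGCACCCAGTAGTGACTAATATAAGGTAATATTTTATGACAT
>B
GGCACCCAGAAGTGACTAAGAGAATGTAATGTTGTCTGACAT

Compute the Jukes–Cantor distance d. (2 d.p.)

0.19

The sequences differ at 7 of 42 sites (10, 20, 22, 25, 31, 34, 36), so p = 7/42 ≈ 0.166667.
d = −(3/4) ln(1 − 4p/3) = −0.75 ln(1 − 0.222223) = −0.75 ln(0.777777)
  = −0.75 × (-0.251315) = 0.188486 substitutions/site.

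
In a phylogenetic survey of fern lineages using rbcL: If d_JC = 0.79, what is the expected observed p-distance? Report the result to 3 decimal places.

p = (3/4)(1 − e^(−4d/3)) = 0.75 × (1 − e^(-1.053333)) = 0.75 × (1 − 0.348773) = 0.488420.

0.488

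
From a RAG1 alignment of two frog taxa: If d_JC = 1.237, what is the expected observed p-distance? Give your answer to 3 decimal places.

0.606

p = (3/4)(1 − e^(−4d/3)) = 0.75 × (1 − e^(-1.649333)) = 0.75 × (1 − 0.192178) = 0.605867.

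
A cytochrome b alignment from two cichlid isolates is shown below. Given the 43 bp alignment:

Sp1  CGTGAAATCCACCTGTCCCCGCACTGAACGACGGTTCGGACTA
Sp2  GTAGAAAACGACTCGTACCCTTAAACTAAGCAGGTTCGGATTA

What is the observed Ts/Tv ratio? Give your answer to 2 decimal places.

Transitions are A↔G and C↔T; transversions are all other mismatches.
Transitions: 4. Transversions: 14.
R = 4/14 = 0.285714… ≈ 0.29 (to 2 d.p.).

0.29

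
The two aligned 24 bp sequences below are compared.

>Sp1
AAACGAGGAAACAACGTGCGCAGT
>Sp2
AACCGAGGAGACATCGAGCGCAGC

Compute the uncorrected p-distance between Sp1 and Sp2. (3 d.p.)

The sequences differ at 5 of 24 positions (sites 3, 10, 14, 17, 24).
p = 5/24 = 0.208333… ≈ 0.208 (to 3 d.p.).

0.208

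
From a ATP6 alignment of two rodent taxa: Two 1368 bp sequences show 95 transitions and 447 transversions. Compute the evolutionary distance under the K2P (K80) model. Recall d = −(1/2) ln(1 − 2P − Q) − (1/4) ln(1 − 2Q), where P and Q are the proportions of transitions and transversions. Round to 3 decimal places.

0.578

P = 95/1368 ≈ 0.069444 and Q = 447/1368 ≈ 0.326754.
Under the Kimura two-parameter model, d = −½ ln(1 − 2P − Q) − ¼ ln(1 − 2Q).
1 − 2P − Q = 0.534358, giving −½ ln(0.534358) = 0.313345.
1 − 2Q = 0.346492, giving −¼ ln(0.346492) = 0.264974.
d = 0.313345 + 0.264974 = 0.578319.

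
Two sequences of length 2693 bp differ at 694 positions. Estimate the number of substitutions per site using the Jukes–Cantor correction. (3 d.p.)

p = 694/2693 ≈ 0.257705.
d = −(3/4) ln(1 − 4p/3) = −0.75 ln(1 − 0.343607) = −0.75 ln(0.656393)
  = −0.75 × (-0.420996) = 0.315747 substitutions/site.

0.316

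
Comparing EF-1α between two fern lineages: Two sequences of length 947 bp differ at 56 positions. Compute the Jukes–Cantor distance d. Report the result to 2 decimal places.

0.06

p = 56/947 ≈ 0.059134.
d = −(3/4) ln(1 − 4p/3) = −0.75 ln(1 − 0.078845) = −0.75 ln(0.921155)
  = −0.75 × (-0.082127) = 0.061595 substitutions/site.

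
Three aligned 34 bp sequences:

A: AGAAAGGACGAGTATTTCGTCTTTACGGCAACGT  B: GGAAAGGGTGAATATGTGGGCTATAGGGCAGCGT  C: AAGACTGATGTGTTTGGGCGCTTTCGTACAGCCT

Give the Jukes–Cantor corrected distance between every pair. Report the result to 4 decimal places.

d(A,B) = 0.3734, d(A,C) = 0.9178, d(B,C) = 0.7405

A–B: 10/34 sites differ → p ≈ 0.294118, d = −0.75 ln(1 − 0.392157) = 0.373379 ≈ 0.3734.
A–C: 18/34 sites differ → p ≈ 0.529412, d = −0.75 ln(1 − 0.705883) = 0.917833 ≈ 0.9178.
B–C: 16/34 sites differ → p ≈ 0.470588, d = −0.75 ln(1 − 0.627451) = 0.740540 ≈ 0.7405.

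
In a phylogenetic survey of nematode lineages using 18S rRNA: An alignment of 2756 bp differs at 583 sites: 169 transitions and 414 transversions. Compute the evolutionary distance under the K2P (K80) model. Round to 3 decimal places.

P = 169/2756 ≈ 0.061321 and Q = 414/2756 ≈ 0.150218.
Under the Kimura two-parameter model, d = −½ ln(1 − 2P − Q) − ¼ ln(1 − 2Q).
1 − 2P − Q = 0.72714, giving −½ ln(0.72714) = 0.159318.
1 − 2Q = 0.699564, giving −¼ ln(0.699564) = 0.089324.
d = 0.159318 + 0.089324 = 0.248642.

0.249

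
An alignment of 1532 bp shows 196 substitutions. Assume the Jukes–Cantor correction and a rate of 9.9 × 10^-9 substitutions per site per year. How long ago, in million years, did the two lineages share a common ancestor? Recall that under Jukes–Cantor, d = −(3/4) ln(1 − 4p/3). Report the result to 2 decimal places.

7.08

p = 196/1532 ≈ 0.127937.
d = −(3/4) ln(1 − 4p/3) = −0.75 ln(1 − 0.170583) = −0.75 ln(0.829417)
  = −0.75 × (-0.187032) = 0.140274 substitutions/site.
Under a molecular clock d = 2μt, so t = d/(2μ) = 0.140274 / (2 × 9.9 × 10^-9) = 7.08 million years.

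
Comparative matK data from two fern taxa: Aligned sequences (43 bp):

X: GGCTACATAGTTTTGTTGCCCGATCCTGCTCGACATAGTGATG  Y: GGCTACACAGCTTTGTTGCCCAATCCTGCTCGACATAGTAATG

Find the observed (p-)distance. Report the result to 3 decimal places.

The sequences differ at 4 of 43 positions (sites 8, 11, 22, 40).
p = 4/43 = 0.093023… ≈ 0.093 (to 3 d.p.).

0.093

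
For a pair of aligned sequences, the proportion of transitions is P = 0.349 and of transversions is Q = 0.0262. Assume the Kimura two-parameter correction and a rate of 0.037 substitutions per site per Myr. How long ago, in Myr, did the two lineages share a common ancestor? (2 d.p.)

8.89

Under the Kimura two-parameter model, d = −½ ln(1 − 2P − Q) − ¼ ln(1 − 2Q).
1 − 2P − Q = 0.2758, giving −½ ln(0.2758) = 0.644040.
1 − 2Q = 0.9476, giving −¼ ln(0.9476) = 0.013456.
d = 0.644040 + 0.013456 = 0.657496.
Under a molecular clock d = 2μt, so t = d/(2μ) = 0.657496 / (2 × 0.037) = 8.89 Myr.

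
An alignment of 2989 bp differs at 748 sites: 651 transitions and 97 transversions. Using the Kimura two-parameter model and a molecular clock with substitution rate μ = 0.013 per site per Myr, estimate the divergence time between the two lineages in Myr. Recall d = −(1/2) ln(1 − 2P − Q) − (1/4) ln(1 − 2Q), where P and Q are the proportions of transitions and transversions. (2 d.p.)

P = 651/2989 ≈ 0.217799 and Q = 97/2989 ≈ 0.032452.
Under the Kimura two-parameter model, d = −½ ln(1 − 2P − Q) − ¼ ln(1 − 2Q).
1 − 2P − Q = 0.53195, giving −½ ln(0.53195) = 0.315603.
1 − 2Q = 0.935096, giving −¼ ln(0.935096) = 0.016777.
d = 0.315603 + 0.016777 = 0.332380.
Under a molecular clock d = 2μt, so t = d/(2μ) = 0.332380 / (2 × 0.013) = 12.78 Myr.

12.78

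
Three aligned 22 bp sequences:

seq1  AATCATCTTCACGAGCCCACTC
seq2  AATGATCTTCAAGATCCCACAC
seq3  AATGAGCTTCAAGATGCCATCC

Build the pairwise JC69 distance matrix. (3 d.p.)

seq1–seq2: 4/22 sites differ → p ≈ 0.181818, d = −0.75 ln(1 − 0.242424) = 0.208224 ≈ 0.208.
seq1–seq3: 7/22 sites differ → p ≈ 0.318182, d = −0.75 ln(1 − 0.424243) = 0.414052 ≈ 0.414.
seq2–seq3: 4/22 sites differ → p ≈ 0.181818, d = −0.75 ln(1 − 0.242424) = 0.208224 ≈ 0.208.

d(seq1,seq2) = 0.208, d(seq1,seq3) = 0.414, d(seq2,seq3) = 0.208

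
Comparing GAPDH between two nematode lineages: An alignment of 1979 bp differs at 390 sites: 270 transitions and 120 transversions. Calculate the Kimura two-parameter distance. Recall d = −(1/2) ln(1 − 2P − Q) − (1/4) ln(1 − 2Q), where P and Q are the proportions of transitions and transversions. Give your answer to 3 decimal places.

0.235

P = 270/1979 ≈ 0.136433 and Q = 120/1979 ≈ 0.060637.
Under the Kimura two-parameter model, d = −½ ln(1 − 2P − Q) − ¼ ln(1 − 2Q).
1 − 2P − Q = 0.666497, giving −½ ln(0.666497) = 0.202860.
1 − 2Q = 0.878726, giving −¼ ln(0.878726) = 0.032321.
d = 0.202860 + 0.032321 = 0.235181.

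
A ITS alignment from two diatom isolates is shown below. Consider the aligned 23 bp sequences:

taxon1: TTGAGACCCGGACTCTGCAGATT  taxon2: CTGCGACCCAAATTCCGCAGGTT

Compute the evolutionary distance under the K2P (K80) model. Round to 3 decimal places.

Of 23 sites, 6 differences are transitions and 1 are transversions, so P = 6/23 ≈ 0.26087 and Q = 1/23 ≈ 0.043478.
Under the Kimura two-parameter model, d = −½ ln(1 − 2P − Q) − ¼ ln(1 − 2Q).
1 − 2P − Q = 0.434782, giving −½ ln(0.434782) = 0.416455.
1 − 2Q = 0.913044, giving −¼ ln(0.913044) = 0.022743.
d = 0.416455 + 0.022743 = 0.439198.

0.439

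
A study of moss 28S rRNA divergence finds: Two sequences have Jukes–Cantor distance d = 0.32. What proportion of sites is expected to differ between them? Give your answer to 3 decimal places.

p = (3/4)(1 − e^(−4d/3)) = 0.75 × (1 − e^(-0.426667)) = 0.75 × (1 − 0.652681) = 0.260489.

0.260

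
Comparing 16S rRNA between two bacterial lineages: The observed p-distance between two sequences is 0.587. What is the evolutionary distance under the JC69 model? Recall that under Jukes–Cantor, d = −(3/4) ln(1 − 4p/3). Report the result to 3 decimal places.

d = −(3/4) ln(1 − 4p/3) = −0.75 ln(1 − 0.782667) = −0.75 ln(0.217333)
  = −0.75 × (-1.526325) = 1.144744 substitutions/site.

1.145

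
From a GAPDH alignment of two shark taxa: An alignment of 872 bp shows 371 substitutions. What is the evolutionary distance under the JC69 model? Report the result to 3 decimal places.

p = 371/872 ≈ 0.425459.
d = −(3/4) ln(1 − 4p/3) = −0.75 ln(1 − 0.567279) = −0.75 ln(0.432721)
  = −0.75 × (-0.837662) = 0.628247 substitutions/site.

0.628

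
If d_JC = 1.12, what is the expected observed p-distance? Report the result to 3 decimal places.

0.582

p = (3/4)(1 − e^(−4d/3)) = 0.75 × (1 − e^(-1.493333)) = 0.75 × (1 − 0.224623) = 0.581533.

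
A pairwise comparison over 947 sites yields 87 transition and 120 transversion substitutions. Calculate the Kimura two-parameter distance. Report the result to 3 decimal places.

P = 87/947 ≈ 0.091869 and Q = 120/947 ≈ 0.126716.
Under the Kimura two-parameter model, d = −½ ln(1 − 2P − Q) − ¼ ln(1 − 2Q).
1 − 2P − Q = 0.689546, giving −½ ln(0.689546) = 0.185861.
1 − 2Q = 0.746568, giving −¼ ln(0.746568) = 0.073067.
d = 0.185861 + 0.073067 = 0.258928.

0.259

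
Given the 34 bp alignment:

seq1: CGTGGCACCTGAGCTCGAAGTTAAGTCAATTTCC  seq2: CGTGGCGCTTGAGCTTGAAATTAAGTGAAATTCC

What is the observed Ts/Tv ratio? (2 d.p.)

Transitions are A↔G and C↔T; transversions are all other mismatches.
Transitions: 4. Transversions: 2.
R = 4/2 = 2.00.

2.00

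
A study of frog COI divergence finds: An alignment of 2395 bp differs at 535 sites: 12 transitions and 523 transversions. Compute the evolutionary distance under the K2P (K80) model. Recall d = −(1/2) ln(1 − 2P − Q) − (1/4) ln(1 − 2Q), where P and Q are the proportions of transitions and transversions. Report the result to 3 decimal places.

P = 12/2395 ≈ 0.00501 and Q = 523/2395 ≈ 0.218372.
Under the Kimura two-parameter model, d = −½ ln(1 − 2P − Q) − ¼ ln(1 − 2Q).
1 − 2P − Q = 0.771608, giving −½ ln(0.771608) = 0.129639.
1 − 2Q = 0.563256, giving −¼ ln(0.563256) = 0.143505.
d = 0.129639 + 0.143505 = 0.273144.

0.273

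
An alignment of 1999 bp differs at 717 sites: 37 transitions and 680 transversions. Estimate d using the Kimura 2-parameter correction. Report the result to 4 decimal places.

P = 37/1999 ≈ 0.018509 and Q = 680/1999 ≈ 0.34017.
Under the Kimura two-parameter model, d = −½ ln(1 − 2P − Q) − ¼ ln(1 − 2Q).
1 − 2P − Q = 0.622812, giving −½ ln(0.622812) = 0.236755.
1 − 2Q = 0.31966, giving −¼ ln(0.31966) = 0.285124.
d = 0.236755 + 0.285124 = 0.521879.

0.5219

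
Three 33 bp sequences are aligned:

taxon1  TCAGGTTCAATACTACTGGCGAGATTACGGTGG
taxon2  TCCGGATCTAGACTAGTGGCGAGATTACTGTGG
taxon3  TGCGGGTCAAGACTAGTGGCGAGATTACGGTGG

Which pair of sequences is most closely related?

taxon1–taxon2: 6/33 differ, p = 0.182, d = 0.208.
taxon1–taxon3: 5/33 differ, p = 0.152, d = 0.169.
taxon2–taxon3: 4/33 differ, p = 0.121, d = 0.132.
The smallest distance is between taxon2 and taxon3.

taxon2 and taxon3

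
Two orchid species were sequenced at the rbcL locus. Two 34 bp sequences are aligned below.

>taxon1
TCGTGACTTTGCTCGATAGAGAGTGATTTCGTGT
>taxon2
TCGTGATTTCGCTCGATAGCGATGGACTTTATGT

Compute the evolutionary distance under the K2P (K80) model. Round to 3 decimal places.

Of 34 sites, 5 differences are transitions and 3 are transversions, so P = 5/34 ≈ 0.147059 and Q = 3/34 ≈ 0.088235.
Under the Kimura two-parameter model, d = −½ ln(1 − 2P − Q) − ¼ ln(1 − 2Q).
1 − 2P − Q = 0.617647, giving −½ ln(0.617647) = 0.240919.
1 − 2Q = 0.82353, giving −¼ ln(0.82353) = 0.048539.
d = 0.240919 + 0.048539 = 0.289458.

0.289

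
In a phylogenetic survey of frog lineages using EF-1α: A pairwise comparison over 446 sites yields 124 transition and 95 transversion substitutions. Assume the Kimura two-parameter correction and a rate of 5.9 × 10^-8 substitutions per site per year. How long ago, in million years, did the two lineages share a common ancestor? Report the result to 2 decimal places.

P = 124/446 ≈ 0.278027 and Q = 95/446 ≈ 0.213004.
Under the Kimura two-parameter model, d = −½ ln(1 − 2P − Q) − ¼ ln(1 − 2Q).
1 − 2P − Q = 0.230942, giving −½ ln(0.230942) = 0.732794.
1 − 2Q = 0.573992, giving −¼ ln(0.573992) = 0.138785.
d = 0.732794 + 0.138785 = 0.871579.
Under a molecular clock d = 2μt, so t = d/(2μ) = 0.871579 / (2 × 5.9 × 10^-8) = 7.39 million years.

7.39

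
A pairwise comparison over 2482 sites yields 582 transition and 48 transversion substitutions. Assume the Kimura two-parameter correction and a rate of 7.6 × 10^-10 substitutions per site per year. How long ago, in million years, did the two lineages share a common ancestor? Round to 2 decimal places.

226.90

P = 582/2482 ≈ 0.234488 and Q = 48/2482 ≈ 0.019339.
Under the Kimura two-parameter model, d = −½ ln(1 − 2P − Q) − ¼ ln(1 − 2Q).
1 − 2P − Q = 0.511685, giving −½ ln(0.511685) = 0.335023.
1 − 2Q = 0.961322, giving −¼ ln(0.961322) = 0.009861.
d = 0.335023 + 0.009861 = 0.344884.
Under a molecular clock d = 2μt, so t = d/(2μ) = 0.344884 / (2 × 7.6 × 10^-10) = 226.90 million years.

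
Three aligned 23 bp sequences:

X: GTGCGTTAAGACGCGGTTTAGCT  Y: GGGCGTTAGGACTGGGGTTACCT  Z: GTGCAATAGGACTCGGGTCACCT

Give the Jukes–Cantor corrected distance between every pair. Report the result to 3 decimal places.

d(X,Y) = 0.321, d(X,Z) = 0.390, d(Y,Z) = 0.257

X–Y: 6/23 sites differ → p ≈ 0.26087, d = −0.75 ln(1 − 0.347827) = 0.320584 ≈ 0.321.
X–Z: 7/23 sites differ → p ≈ 0.304348, d = −0.75 ln(1 − 0.405797) = 0.390401 ≈ 0.390.
Y–Z: 5/23 sites differ → p ≈ 0.217391, d = −0.75 ln(1 − 0.289855) = 0.256715 ≈ 0.257.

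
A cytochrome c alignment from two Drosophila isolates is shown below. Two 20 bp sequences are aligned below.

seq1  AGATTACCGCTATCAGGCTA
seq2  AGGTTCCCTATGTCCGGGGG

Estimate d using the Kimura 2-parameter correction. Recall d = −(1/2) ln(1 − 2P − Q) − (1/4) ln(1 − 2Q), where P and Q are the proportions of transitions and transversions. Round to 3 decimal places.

0.687

Of 20 sites, 3 differences are transitions and 6 are transversions, so P = 3/20 = 0.15 and Q = 6/20 = 0.3.
Under the Kimura two-parameter model, d = −½ ln(1 − 2P − Q) − ¼ ln(1 − 2Q).
1 − 2P − Q = 0.4, giving −½ ln(0.4) = 0.458145.
1 − 2Q = 0.4, giving −¼ ln(0.4) = 0.229073.
d = 0.458145 + 0.229073 = 0.687218.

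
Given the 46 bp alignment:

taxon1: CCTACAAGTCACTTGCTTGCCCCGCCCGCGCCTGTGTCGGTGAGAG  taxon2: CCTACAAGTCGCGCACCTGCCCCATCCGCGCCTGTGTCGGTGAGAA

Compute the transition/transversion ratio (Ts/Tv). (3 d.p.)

7.000

Transitions are A↔G and C↔T; transversions are all other mismatches.
Transitions: 7. Transversions: 1.
R = 7/1 = 7.000.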